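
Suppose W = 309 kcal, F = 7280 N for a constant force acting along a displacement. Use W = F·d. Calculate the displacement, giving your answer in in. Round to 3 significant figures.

6990 in

Rearranging: d = W/F.
W = 309 kcal = 1.293×10^6 J; F = 7280 N.
d = 177.6 m
177.6 m × (1 in / 0.02540 m) = 6992 in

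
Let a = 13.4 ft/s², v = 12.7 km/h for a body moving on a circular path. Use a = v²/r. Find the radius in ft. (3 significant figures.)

10.0 ft

Rearranging: r = v²/a.
a = 13.4 ft/s² = 4.084 m/s²; v = 12.7 km/h = 3.528 m/s.
r = 3.047 m
3.047 m × (1 ft / 0.3048 m) = 9.997 ft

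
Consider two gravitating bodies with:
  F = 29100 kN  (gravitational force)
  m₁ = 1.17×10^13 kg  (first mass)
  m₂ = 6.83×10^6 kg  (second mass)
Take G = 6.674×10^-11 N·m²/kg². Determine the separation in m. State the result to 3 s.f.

13.5 m

Rearranging F = G·m₁·m₂/r² for r: r = √(G·m₁m₂/F).
F = 29100 kN = 2.910×10^7 N; m₁ = 1.17×10^13 kg; m₂ = 6.83×10^6 kg; G = 6.674×10^-11 N·m²/kg².
r = 13.54 m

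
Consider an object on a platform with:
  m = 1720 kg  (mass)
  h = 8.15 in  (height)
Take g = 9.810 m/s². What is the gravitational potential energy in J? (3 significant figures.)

3490 J

Directly: PE = mgh.
m = 1720 kg; h = 8.15 in = 0.2070 m; g = 9.810 m/s².
PE = 3493 J  (the unit combination reduces to kg·m²/s² = J)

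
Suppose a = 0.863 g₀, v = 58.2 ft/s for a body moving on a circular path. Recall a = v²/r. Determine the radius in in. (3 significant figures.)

Rearranging a = v²/r for r: r = v²/a.
a = 0.863 g₀ = 8.463 m/s²; v = 58.2 ft/s = 17.74 m/s.
r = 37.18 m
37.18 m × (1 in / 0.02540 m) = 1464 in

1460 in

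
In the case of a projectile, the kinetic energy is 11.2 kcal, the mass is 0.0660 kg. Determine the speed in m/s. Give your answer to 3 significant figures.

Solving KE = ½mv² for v: v = √(2·KE/m).
KE = 11.2 kcal = 46861 J; m = 0.0660 kg.
v = 1192 m/s

1190 m/s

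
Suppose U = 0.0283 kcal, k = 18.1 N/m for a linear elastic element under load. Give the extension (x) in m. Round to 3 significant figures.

Rearranging U = ½k·x² for x: x = √(2U/k).
U = 0.0283 kcal = 118.4 J; k = 18.1 N/m.
x = 3.617 m

3.62 m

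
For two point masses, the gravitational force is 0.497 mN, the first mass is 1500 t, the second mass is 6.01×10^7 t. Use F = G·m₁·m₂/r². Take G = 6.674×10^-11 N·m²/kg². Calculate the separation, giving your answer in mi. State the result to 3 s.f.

Solving F = G·m₁·m₂/r² for r: r = √(G·m₁m₂/F).
F = 0.497 mN = 4.970×10^-4 N; m₁ = 1500 t = 1.500×10^6 kg; m₂ = 6.01×10^7 t = 6.010×10^10 kg; G = 6.674×10^-11 N·m²/kg².
r = 1.100×10^5 m
1.100×10^5 m × (1 mi / 1609 m) = 68.37 mi

68.4 mi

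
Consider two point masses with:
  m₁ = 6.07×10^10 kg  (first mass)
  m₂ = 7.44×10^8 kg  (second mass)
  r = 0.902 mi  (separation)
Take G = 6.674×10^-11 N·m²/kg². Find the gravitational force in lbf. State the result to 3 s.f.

322 lbf

From Newton's law of gravitation: F = Gm₁m₂/r².
m₁ = 6.07×10^10 kg; m₂ = 7.44×10^8 kg; r = 0.902 mi = 1452 m; G = 6.674×10^-11 N·m²/kg².
F = 1430 N  (the unit combination reduces to kg·m/s² = N)
1430 N × (1 lbf / 4.448 N) = 321.6 lbf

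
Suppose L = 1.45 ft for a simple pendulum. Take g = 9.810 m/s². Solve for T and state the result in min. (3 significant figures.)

0.0222 min

T is given directly by: T = 2π√(L/g).
L = 1.45 ft = 0.4420 m; g = 9.810 m/s².
T = 1.334 s
1.334 s × (1 min / 60.00 s) = 0.02223 min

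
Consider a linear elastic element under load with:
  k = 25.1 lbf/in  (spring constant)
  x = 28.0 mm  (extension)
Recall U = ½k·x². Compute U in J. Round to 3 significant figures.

U is given directly by: U = ½kx².
k = 25.1 lbf/in = 4396 N/m; x = 28.0 mm = 0.02800 m.
U = 1.723 J

1.72 J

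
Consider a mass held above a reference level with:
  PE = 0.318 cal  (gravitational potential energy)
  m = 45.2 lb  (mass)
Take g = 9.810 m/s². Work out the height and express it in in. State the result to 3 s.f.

0.260 in

Rearranging PE = m·g·h for h: h = PE/(m·g).
PE = 0.318 cal = 1.331 J; m = 45.2 lb = 20.50 kg; g = 9.810 m/s².
h = 0.006615 m
0.006615 m × (1 in / 0.02540 m) = 0.2604 in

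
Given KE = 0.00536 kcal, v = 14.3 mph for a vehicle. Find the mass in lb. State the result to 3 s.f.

Solving KE = ½mv² for m: m = 2·KE/v².
KE = 0.00536 kcal = 22.43 J; v = 14.3 mph = 6.393 m/s.
m = 1.098 kg
1.098 kg × (1 lb / 0.4536 kg) = 2.420 lb

2.42 lb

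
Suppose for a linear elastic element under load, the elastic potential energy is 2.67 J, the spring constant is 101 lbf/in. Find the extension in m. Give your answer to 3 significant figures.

0.0174 m

Rearranging U = ½k·x² for x: x = √(2U/k).
U = 2.67 J; k = 101 lbf/in = 17688 N/m.
x = 0.01738 m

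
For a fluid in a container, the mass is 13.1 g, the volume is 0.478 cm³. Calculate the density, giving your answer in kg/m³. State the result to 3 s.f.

ρ is given directly by: ρ = m/V.
m = 13.1 g = 0.01310 kg; V = 0.478 cm³ = 4.780×10^-7 m³.
ρ = 27406 kg/m³

27400 kg/m³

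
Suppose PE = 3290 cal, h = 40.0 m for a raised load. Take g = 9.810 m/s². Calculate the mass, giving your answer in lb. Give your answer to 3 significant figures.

77.3 lb

Rearranging PE = m·g·h for m: m = PE/(g·h).
PE = 3290 cal = 13765 J; h = 40.0 m; g = 9.810 m/s².
m = 35.08 kg
35.08 kg × (1 lb / 0.4536 kg) = 77.34 lb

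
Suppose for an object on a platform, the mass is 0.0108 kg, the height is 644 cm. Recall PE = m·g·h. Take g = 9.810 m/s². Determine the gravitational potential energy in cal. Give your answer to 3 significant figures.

0.163 cal

Directly: PE = mgh.
m = 0.0108 kg; h = 644 cm = 6.440 m; g = 9.810 m/s².
PE = 0.6823 J
0.6823 J × (1 cal / 4.184 J) = 0.1631 cal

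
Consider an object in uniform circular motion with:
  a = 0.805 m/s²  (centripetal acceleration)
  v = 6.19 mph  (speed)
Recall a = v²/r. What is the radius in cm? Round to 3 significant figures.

Rearranging a = v²/r for r: r = v²/a.
a = 0.805 m/s²; v = 6.19 mph = 2.767 m/s.
r = 9.512 m
9.512 m × (1 cm / 0.01000 m) = 951.2 cm

951 cm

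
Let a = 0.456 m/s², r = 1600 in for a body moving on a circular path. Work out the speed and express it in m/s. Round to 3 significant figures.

4.30 m/s

Solving a = v²/r for v: v = √(a·r).
a = 0.456 m/s²; r = 1600 in = 40.64 m.
v = 4.305 m/s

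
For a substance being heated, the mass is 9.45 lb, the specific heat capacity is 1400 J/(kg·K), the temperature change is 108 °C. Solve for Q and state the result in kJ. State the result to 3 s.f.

648 kJ

Directly: Q = mcΔT.
m = 9.45 lb = 4.286 kg; c = 1400 J/(kg·K); ΔT = 108 °C = 108.0 K.
Q = 6.481×10^5 J  (the unit combination reduces to kg·m²/s² = J)
6.481×10^5 J × (1 kJ / 1000 J) = 648.1 kJ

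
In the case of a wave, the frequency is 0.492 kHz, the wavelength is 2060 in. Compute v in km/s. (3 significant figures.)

v is given directly by: v = fλ.
f = 0.492 kHz = 492.0 Hz; λ = 2060 in = 52.32 m.
v = 25743 m/s
25743 m/s × (1 km/s / 1000 m/s) = 25.74 km/s

25.7 km/s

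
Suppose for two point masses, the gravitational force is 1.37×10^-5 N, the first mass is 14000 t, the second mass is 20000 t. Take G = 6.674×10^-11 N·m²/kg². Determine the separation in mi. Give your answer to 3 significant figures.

22.9 mi

From Newton's law of gravitation: r = √(G·m₁m₂/F).
F = 1.37×10^-5 N; m₁ = 14000 t = 1.400×10^7 kg; m₂ = 20000 t = 2.000×10^7 kg; G = 6.674×10^-11 N·m²/kg².
r = 36933 m
36933 m × (1 mi / 1609 m) = 22.95 mi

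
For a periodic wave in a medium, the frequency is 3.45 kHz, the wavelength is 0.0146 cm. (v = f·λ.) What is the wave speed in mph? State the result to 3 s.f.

Directly: v = fλ.
f = 3.45 kHz = 3450 Hz; λ = 0.0146 cm = 1.460×10^-4 m.
v = 0.5037 m/s
0.5037 m/s × (1 mph / 0.4470 m/s) = 1.127 mph

1.13 mph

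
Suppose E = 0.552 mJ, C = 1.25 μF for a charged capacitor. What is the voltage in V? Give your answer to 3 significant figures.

29.7 V

Rearranging E = ½C·V² for V: V = √(2E/C).
E = 0.552 mJ = 5.520×10^-4 J; C = 1.25 μF = 1.250×10^-6 F.
V = 29.72 V  (the unit combination reduces to kg·m²/(A·s³) = V)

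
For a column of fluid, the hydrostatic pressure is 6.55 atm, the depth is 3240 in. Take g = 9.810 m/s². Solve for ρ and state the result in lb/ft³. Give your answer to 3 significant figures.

51.3 lb/ft³

Rearranging: ρ = P/(g·h).
P = 6.55 atm = 6.637×10^5 Pa; h = 3240 in = 82.30 m; g = 9.810 m/s².
ρ = 822.1 kg/m³
822.1 kg/m³ × (1 lb/ft³ / 16.02 kg/m³) = 51.32 lb/ft³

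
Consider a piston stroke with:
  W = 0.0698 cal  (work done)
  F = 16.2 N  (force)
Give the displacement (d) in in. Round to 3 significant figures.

0.710 in

Rearranging W = F·d for d: d = W/F.
W = 0.0698 cal = 0.2920 J; F = 16.2 N.
d = 0.01803 m
0.01803 m × (1 in / 0.02540 m) = 0.7097 in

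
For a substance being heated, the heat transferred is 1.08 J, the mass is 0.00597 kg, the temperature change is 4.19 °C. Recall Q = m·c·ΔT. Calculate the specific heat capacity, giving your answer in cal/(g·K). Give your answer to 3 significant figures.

Rearranging: c = Q/(m·ΔT).
Q = 1.08 J; m = 0.00597 kg; ΔT = 4.19 °C = 4.190 K.
c = 43.18 J/(kg·K)
43.18 J/(kg·K) × (1 cal/(g·K) / 4184 J/(kg·K)) = 0.01032 cal/(g·K)

0.0103 cal/(g·K)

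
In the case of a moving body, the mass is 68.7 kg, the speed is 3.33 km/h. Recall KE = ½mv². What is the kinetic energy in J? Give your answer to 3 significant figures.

29.4 J

Directly: KE = ½mv².
m = 68.7 kg; v = 3.33 km/h = 0.9250 m/s.
KE = 29.39 J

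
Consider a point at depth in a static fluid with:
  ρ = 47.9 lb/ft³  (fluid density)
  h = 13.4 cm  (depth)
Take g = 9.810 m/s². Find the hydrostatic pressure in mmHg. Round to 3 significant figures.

P is given directly by: P = ρgh.
ρ = 47.9 lb/ft³ = 767.3 kg/m³; h = 13.4 cm = 0.1340 m; g = 9.810 m/s².
P = 1009 Pa
1009 Pa × (1 mmHg / 133.3 Pa) = 7.565 mmHg

7.57 mmHg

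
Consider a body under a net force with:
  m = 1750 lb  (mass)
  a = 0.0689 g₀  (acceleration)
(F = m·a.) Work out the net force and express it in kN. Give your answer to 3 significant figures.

0.536 kN

From Newton's second law: F = m·a.
m = 1750 lb = 793.8 kg; a = 0.0689 g₀ = 0.6757 m/s².
F = 536.3 N  (the unit combination reduces to kg·m/s² = N)
536.3 N × (1 kN / 1000 N) = 0.5363 kN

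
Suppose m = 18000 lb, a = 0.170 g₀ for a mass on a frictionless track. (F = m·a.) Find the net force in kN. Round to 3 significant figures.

Directly: F = m·a.
m = 18000 lb = 8165 kg; a = 0.170 g₀ = 1.667 m/s².
F = 13612 N
13612 N × (1 kN / 1000 N) = 13.61 kN

13.6 kN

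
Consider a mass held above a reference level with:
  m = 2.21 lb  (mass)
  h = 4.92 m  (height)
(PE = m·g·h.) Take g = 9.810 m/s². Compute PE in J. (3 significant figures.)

48.4 J

Directly: PE = mgh.
m = 2.21 lb = 1.002 kg; h = 4.92 m; g = 9.810 m/s².
PE = 48.38 J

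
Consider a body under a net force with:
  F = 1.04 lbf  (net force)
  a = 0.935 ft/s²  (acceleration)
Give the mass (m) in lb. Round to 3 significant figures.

35.8 lb

Solving F = m·a for m: m = F/a.
F = 1.04 lbf = 4.626 N; a = 0.935 ft/s² = 0.2850 m/s².
m = 16.23 kg
16.23 kg × (1 lb / 0.4536 kg) = 35.79 lb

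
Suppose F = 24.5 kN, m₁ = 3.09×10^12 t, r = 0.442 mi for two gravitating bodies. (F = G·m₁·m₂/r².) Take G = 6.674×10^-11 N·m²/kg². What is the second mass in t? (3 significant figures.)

From Newton's law of gravitation: m₂ = F·r²/(G·m₁).
F = 24.5 kN = 24500 N; m₁ = 3.09×10^12 t = 3.090×10^15 kg; r = 0.442 mi = 711.3 m; G = 6.674×10^-11 N·m²/kg².
m₂ = 60112 kg
60112 kg × (1 t / 1000 kg) = 60.11 t

60.1 t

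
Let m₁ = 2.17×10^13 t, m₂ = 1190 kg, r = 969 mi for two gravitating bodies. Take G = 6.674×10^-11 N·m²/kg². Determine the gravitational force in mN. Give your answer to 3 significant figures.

From Newton's law of gravitation: F = Gm₁m₂/r².
m₁ = 2.17×10^13 t = 2.170×10^16 kg; m₂ = 1190 kg; r = 969 mi = 1.559×10^6 m; G = 6.674×10^-11 N·m²/kg².
F = 7.087×10^-4 N
7.087×10^-4 N × (1 mN / 0.001000 N) = 0.7087 mN

0.709 mN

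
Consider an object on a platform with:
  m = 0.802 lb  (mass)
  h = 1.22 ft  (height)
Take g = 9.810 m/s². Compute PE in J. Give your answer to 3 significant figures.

1.33 J

PE is given directly by: PE = mgh.
m = 0.802 lb = 0.3638 kg; h = 1.22 ft = 0.3719 m; g = 9.810 m/s².
PE = 1.327 J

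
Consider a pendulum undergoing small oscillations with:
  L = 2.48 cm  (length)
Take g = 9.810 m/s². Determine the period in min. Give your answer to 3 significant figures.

0.00527 min

Directly: T = 2π√(L/g).
L = 2.48 cm = 0.02480 m; g = 9.810 m/s².
T = 0.3159 s
0.3159 s × (1 min / 60.00 s) = 0.005265 min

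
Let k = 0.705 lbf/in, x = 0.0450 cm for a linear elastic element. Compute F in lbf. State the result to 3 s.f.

0.0125 lbf

From Hooke's law: F = kx.
k = 0.705 lbf/in = 123.5 N/m; x = 0.0450 cm = 4.500×10^-4 m.
F = 0.05556 N
0.05556 N × (1 lbf / 4.448 N) = 0.01249 lbf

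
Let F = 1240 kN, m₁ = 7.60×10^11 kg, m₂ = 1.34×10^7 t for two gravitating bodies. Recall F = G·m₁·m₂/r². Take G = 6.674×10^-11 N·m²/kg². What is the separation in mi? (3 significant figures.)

Solving F = G·m₁·m₂/r² for r: r = √(G·m₁m₂/F).
F = 1240 kN = 1.240×10^6 N; m₁ = 7.60×10^11 kg; m₂ = 1.34×10^7 t = 1.340×10^10 kg; G = 6.674×10^-11 N·m²/kg².
r = 740.4 m
740.4 m × (1 mi / 1609 m) = 0.4600 mi

0.460 mi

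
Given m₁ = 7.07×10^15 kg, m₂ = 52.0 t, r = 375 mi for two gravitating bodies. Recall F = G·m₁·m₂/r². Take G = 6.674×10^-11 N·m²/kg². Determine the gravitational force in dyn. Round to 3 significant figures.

6740 dyn

From Newton's law of gravitation: F = Gm₁m₂/r².
m₁ = 7.07×10^15 kg; m₂ = 52.0 t = 52000 kg; r = 375 mi = 6.035×10^5 m; G = 6.674×10^-11 N·m²/kg².
F = 0.06737 N
0.06737 N × (1 dyn / 1.000×10^-5 N) = 6737 dyn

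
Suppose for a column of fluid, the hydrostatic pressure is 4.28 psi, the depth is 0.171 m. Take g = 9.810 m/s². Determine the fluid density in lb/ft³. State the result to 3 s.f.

1100 lb/ft³

Rearranging: ρ = P/(g·h).
P = 4.28 psi = 29510 Pa; h = 0.171 m; g = 9.810 m/s².
ρ = 17591 kg/m³
17591 kg/m³ × (1 lb/ft³ / 16.02 kg/m³) = 1098 lb/ft³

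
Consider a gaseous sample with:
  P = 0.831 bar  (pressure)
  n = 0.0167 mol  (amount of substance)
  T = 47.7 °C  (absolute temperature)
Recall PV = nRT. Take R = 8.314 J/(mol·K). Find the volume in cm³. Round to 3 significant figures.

Rearranging: V = nRT/P.
P = 0.831 bar = 83100 Pa; n = 0.0167 mol; T = 47.7 °C = 320.8 K; R = 8.314 J/(mol·K).
V = 5.361×10^-4 m³
5.361×10^-4 m³ × (1 cm³ / 1.000×10^-6 m³) = 536.1 cm³

536 cm³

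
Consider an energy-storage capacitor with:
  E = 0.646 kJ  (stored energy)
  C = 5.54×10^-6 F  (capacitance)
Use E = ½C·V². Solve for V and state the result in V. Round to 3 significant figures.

15300 V

Rearranging: V = √(2E/C).
E = 0.646 kJ = 646.0 J; C = 5.54×10^-6 F.
V = 15271 V  (the unit combination reduces to kg·m²/(A·s³) = V)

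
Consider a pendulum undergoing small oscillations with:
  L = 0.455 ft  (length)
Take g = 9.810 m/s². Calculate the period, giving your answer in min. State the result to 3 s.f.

Directly: T = 2π√(L/g).
L = 0.455 ft = 0.1387 m; g = 9.810 m/s².
T = 0.7471 s
0.7471 s × (1 min / 60.00 s) = 0.01245 min

0.0125 min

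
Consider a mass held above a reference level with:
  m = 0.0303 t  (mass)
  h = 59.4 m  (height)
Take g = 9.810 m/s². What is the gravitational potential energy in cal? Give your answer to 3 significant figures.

PE is given directly by: PE = mgh.
m = 0.0303 t = 30.30 kg; h = 59.4 m; g = 9.810 m/s².
PE = 17656 J  (the unit combination reduces to kg·m²/s² = J)
17656 J × (1 cal / 4.184 J) = 4220 cal

4220 cal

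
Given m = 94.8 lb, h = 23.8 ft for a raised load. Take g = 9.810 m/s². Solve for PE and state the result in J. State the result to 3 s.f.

PE is given directly by: PE = mgh.
m = 94.8 lb = 43.00 kg; h = 23.8 ft = 7.254 m; g = 9.810 m/s².
PE = 3060 J

3060 J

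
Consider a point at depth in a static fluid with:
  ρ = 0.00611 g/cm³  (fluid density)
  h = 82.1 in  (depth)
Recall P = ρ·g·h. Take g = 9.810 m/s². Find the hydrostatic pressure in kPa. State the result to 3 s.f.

Directly: P = ρgh.
ρ = 0.00611 g/cm³ = 6.110 kg/m³; h = 82.1 in = 2.085 m; g = 9.810 m/s².
P = 125.0 Pa
125.0 Pa × (1 kPa / 1000 Pa) = 0.1250 kPa

0.125 kPa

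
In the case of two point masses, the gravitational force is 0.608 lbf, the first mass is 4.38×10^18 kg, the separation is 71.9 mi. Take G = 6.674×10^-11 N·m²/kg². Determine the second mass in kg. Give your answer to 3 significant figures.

124 kg

Rearranging: m₂ = F·r²/(G·m₁).
F = 0.608 lbf = 2.705 N; m₁ = 4.38×10^18 kg; r = 71.9 mi = 1.157×10^5 m; G = 6.674×10^-11 N·m²/kg².
m₂ = 123.9 kg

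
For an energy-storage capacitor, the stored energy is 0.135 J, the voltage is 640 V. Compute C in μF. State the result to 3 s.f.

0.659 μF

Solving E = ½C·V² for C: C = 2E/V².
E = 0.135 J; V = 640 V.
C = 6.592×10^-7 F
6.592×10^-7 F × (1 μF / 1.000×10^-6 F) = 0.6592 μF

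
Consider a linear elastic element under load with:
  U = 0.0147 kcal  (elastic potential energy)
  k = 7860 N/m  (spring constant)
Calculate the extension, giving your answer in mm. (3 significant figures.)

125 mm

Solving U = ½k·x² for x: x = √(2U/k).
U = 0.0147 kcal = 61.50 J; k = 7860 N/m.
x = 0.1251 m
0.1251 m × (1 mm / 0.001000 m) = 125.1 mm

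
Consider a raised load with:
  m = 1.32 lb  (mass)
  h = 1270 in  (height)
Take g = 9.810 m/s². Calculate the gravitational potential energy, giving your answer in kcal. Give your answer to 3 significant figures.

0.0453 kcal

PE is given directly by: PE = mgh.
m = 1.32 lb = 0.5987 kg; h = 1270 in = 32.26 m; g = 9.810 m/s².
PE = 189.5 J
189.5 J × (1 kcal / 4184 J) = 0.04529 kcal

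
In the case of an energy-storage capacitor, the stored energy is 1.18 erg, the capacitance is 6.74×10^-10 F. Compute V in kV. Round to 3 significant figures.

Rearranging: V = √(2E/C).
E = 1.18 erg = 1.180×10^-7 J; C = 6.74×10^-10 F.
V = 18.71 V
18.71 V × (1 kV / 1000 V) = 0.01871 kV

0.0187 kV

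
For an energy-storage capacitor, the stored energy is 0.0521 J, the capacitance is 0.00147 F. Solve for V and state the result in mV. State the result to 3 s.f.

8420 mV

Rearranging E = ½C·V² for V: V = √(2E/C).
E = 0.0521 J; C = 0.00147 F.
V = 8.419 V  (the unit combination reduces to kg·m²/(A·s³) = V)
8.419 V × (1 mV / 0.001000 V) = 8419 mV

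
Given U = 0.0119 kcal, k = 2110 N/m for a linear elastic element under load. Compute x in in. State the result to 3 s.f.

8.55 in

Solving U = ½k·x² for x: x = √(2U/k).
U = 0.0119 kcal = 49.79 J; k = 2110 N/m.
x = 0.2172 m
0.2172 m × (1 in / 0.02540 m) = 8.553 in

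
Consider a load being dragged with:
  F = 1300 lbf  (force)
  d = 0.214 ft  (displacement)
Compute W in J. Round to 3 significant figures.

W is given directly by: W = F·d.
F = 1300 lbf = 5783 N; d = 0.214 ft = 0.06523 m.
W = 377.2 J  (the unit combination reduces to kg·m²/s² = J)

377 J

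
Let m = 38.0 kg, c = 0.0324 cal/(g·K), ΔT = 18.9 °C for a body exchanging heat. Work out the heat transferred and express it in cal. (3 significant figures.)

23300 cal

Q is given directly by: Q = mcΔT.
m = 38.0 kg; c = 0.0324 cal/(g·K) = 135.6 J/(kg·K); ΔT = 18.9 °C = 18.90 K.
Q = 97360 J  (the unit combination reduces to kg·m²/s² = J)
97360 J × (1 cal / 4.184 J) = 23270 cal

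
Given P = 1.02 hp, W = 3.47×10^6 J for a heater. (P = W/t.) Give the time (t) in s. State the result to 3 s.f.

4560 s

Rearranging P = W/t for t: t = W/P.
P = 1.02 hp = 760.6 W; W = 3.47×10^6 J.
t = 4562 s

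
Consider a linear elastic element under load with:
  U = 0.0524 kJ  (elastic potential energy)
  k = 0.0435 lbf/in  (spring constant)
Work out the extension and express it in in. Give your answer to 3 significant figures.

146 in

Solving U = ½k·x² for x: x = √(2U/k).
U = 0.0524 kJ = 52.40 J; k = 0.0435 lbf/in = 7.618 N/m.
x = 3.709 m
3.709 m × (1 in / 0.02540 m) = 146.0 in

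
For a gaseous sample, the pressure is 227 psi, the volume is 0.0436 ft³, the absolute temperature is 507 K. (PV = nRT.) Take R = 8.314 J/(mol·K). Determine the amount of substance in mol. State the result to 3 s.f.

From the ideal-gas law: n = PV/(RT).
P = 227 psi = 1.565×10^6 Pa; V = 0.0436 ft³ = 0.001235 m³; T = 507 K; R = 8.314 J/(mol·K).
n = 0.4584 mol

0.458 mol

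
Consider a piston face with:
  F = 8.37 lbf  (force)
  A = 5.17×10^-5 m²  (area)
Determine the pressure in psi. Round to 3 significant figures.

104 psi

Directly: P = F/A.
F = 8.37 lbf = 37.23 N; A = 5.17×10^-5 m².
P = 7.201×10^5 Pa  (the unit combination reduces to kg/(m·s²) = Pa)
7.201×10^5 Pa × (1 psi / 6895 Pa) = 104.4 psi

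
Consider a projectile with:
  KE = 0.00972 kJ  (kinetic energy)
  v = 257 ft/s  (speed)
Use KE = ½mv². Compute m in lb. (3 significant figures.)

0.00698 lb

Rearranging KE = ½mv² for m: m = 2·KE/v².
KE = 0.00972 kJ = 9.720 J; v = 257 ft/s = 78.33 m/s.
m = 0.003168 kg
0.003168 kg × (1 lb / 0.4536 kg) = 0.006984 lb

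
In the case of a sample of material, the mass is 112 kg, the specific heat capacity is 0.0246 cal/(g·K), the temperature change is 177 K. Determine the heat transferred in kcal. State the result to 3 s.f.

488 kcal

Directly: Q = mcΔT.
m = 112 kg; c = 0.0246 cal/(g·K) = 102.9 J/(kg·K); ΔT = 177 K.
Q = 2.040×10^6 J
2.040×10^6 J × (1 kcal / 4184 J) = 487.7 kcal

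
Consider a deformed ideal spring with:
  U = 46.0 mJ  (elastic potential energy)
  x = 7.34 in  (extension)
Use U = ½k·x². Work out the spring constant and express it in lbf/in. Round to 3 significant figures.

0.0151 lbf/in

Solving U = ½k·x² for k: k = 2U/x².
U = 46.0 mJ = 0.04600 J; x = 7.34 in = 0.1864 m.
k = 2.647 N/m
2.647 N/m × (1 lbf/in / 175.1 N/m) = 0.01511 lbf/in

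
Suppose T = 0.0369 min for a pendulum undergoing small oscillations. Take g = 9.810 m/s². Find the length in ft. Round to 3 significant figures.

4.00 ft

Solving T = 2π√(L/g) for L: L = g·(T/2π)².
T = 0.0369 min = 2.214 s; g = 9.810 m/s².
L = 1.218 m
1.218 m × (1 ft / 0.3048 m) = 3.996 ft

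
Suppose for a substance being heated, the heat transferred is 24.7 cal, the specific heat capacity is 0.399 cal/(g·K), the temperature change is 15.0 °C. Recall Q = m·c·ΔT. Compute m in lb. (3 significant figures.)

Rearranging Q = m·c·ΔT for m: m = Q/(c·ΔT).
Q = 24.7 cal = 103.3 J; c = 0.399 cal/(g·K) = 1669 J/(kg·K); ΔT = 15.0 °C = 15.00 K.
m = 0.004127 kg
0.004127 kg × (1 lb / 0.4536 kg) = 0.009098 lb

0.00910 lb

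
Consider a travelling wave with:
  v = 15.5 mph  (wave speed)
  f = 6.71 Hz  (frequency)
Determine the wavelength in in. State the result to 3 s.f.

Rearranging: λ = v/f.
v = 15.5 mph = 6.929 m/s; f = 6.71 Hz.
λ = 1.033 m
1.033 m × (1 in / 0.02540 m) = 40.66 in

40.7 in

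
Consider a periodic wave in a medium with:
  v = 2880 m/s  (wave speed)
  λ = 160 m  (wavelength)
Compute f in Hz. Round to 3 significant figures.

18.0 Hz

Rearranging: f = v/λ.
v = 2880 m/s; λ = 160 m.
f = 18.00 Hz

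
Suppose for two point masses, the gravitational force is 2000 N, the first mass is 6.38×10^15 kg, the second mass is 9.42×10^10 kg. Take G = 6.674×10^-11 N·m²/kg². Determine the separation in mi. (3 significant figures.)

From Newton's law of gravitation: r = √(G·m₁m₂/F).
F = 2000 N; m₁ = 6.38×10^15 kg; m₂ = 9.42×10^10 kg; G = 6.674×10^-11 N·m²/kg².
r = 4.478×10^6 m
4.478×10^6 m × (1 mi / 1609 m) = 2783 mi

2780 mi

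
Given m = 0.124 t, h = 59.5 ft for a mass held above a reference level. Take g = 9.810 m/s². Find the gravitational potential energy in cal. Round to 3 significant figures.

Directly: PE = mgh.
m = 0.124 t = 124.0 kg; h = 59.5 ft = 18.14 m; g = 9.810 m/s².
PE = 22061 J
22061 J × (1 cal / 4.184 J) = 5273 cal

5270 cal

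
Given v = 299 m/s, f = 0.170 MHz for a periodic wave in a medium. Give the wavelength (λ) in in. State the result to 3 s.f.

0.0692 in

Rearranging v = f·λ for λ: λ = v/f.
v = 299 m/s; f = 0.170 MHz = 1.700×10^5 Hz.
λ = 0.001759 m
0.001759 m × (1 in / 0.02540 m) = 0.06925 in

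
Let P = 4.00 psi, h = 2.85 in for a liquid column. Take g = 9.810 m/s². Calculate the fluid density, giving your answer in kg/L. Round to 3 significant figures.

Rearranging: ρ = P/(g·h).
P = 4.00 psi = 27579 Pa; h = 2.85 in = 0.07239 m; g = 9.810 m/s².
ρ = 38836 kg/m³
38836 kg/m³ × (1 kg/L / 1000 kg/m³) = 38.84 kg/L

38.8 kg/L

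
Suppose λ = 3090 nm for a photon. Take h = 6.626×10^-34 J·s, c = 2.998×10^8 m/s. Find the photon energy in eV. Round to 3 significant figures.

0.401 eV

E is given directly by: E = hc/λ.
λ = 3090 nm = 3.090×10^-6 m; h = 6.626×10^-34 J·s; c = 2.998×10^8 m/s.
E = 6.429×10^-20 J
6.429×10^-20 J × (1 eV / 1.602×10^-19 J) = 0.4012 eV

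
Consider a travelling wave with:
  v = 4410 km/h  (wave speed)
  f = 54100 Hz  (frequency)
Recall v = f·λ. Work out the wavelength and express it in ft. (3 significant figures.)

0.0743 ft

Rearranging v = f·λ for λ: λ = v/f.
v = 4410 km/h = 1225 m/s; f = 54100 Hz.
λ = 0.02264 m
0.02264 m × (1 ft / 0.3048 m) = 0.07429 ft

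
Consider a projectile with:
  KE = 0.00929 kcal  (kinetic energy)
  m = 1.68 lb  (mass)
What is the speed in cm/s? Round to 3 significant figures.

Rearranging: v = √(2·KE/m).
KE = 0.00929 kcal = 38.87 J; m = 1.68 lb = 0.7620 kg.
v = 10.10 m/s
10.10 m/s × (1 cm/s / 0.01000 m/s) = 1010 cm/s

1010 cm/s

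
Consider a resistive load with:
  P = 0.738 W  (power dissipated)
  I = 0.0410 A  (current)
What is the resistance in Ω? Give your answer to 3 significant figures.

Rearranging P = I²R for R: R = P/I².
P = 0.738 W; I = 0.0410 A.
R = 439.0 Ω

439 Ω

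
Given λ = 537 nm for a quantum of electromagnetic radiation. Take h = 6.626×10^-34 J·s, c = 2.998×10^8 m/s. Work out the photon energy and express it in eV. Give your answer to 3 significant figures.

2.31 eV

Directly: E = hc/λ.
λ = 537 nm = 5.370×10^-7 m; h = 6.626×10^-34 J·s; c = 2.998×10^8 m/s.
E = 3.699×10^-19 J  (the unit combination reduces to kg·m²/s² = J)
3.699×10^-19 J × (1 eV / 1.602×10^-19 J) = 2.309 eV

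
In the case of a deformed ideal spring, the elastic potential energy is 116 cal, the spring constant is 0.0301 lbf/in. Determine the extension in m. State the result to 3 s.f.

Rearranging: x = √(2U/k).
U = 116 cal = 485.3 J; k = 0.0301 lbf/in = 5.271 N/m.
x = 13.57 m

13.6 m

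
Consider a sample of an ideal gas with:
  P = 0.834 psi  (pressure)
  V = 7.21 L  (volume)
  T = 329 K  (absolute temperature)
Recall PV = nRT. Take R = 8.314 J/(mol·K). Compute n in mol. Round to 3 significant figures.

Rearranging PV = nRT for n: n = PV/(RT).
P = 0.834 psi = 5750 Pa; V = 7.21 L = 0.007210 m³; T = 329 K; R = 8.314 J/(mol·K).
n = 0.01516 mol

0.0152 mol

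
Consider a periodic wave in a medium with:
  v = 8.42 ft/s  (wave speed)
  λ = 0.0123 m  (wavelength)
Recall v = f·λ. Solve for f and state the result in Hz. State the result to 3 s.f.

Rearranging: f = v/λ.
v = 8.42 ft/s = 2.566 m/s; λ = 0.0123 m.
f = 208.7 Hz

209 Hz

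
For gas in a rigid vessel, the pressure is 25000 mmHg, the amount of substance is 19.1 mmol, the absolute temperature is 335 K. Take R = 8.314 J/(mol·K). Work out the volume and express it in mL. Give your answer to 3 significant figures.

Rearranging PV = nRT for V: V = nRT/P.
P = 25000 mmHg = 3.333×10^6 Pa; n = 19.1 mmol = 0.01910 mol; T = 335 K; R = 8.314 J/(mol·K).
V = 1.596×10^-5 m³
1.596×10^-5 m³ × (1 mL / 1.000×10^-6 m³) = 15.96 mL

16.0 mL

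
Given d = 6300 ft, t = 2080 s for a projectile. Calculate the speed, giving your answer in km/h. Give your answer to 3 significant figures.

3.32 km/h

v is given directly by: v = d/t.
d = 6300 ft = 1920 m; t = 2080 s.
v = 0.9232 m/s
0.9232 m/s × (1 km/h / 0.2778 m/s) = 3.323 km/h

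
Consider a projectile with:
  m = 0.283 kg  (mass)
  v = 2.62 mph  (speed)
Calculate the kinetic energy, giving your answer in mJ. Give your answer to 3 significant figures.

Directly: KE = ½mv².
m = 0.283 kg; v = 2.62 mph = 1.171 m/s.
KE = 0.1941 J  (the unit combination reduces to kg·m²/s² = J)
0.1941 J × (1 mJ / 0.001000 J) = 194.1 mJ

194 mJ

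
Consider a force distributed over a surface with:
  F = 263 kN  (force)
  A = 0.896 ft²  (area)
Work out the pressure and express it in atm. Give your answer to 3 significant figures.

31.2 atm

P is given directly by: P = F/A.
F = 263 kN = 2.630×10^5 N; A = 0.896 ft² = 0.08324 m².
P = 3.159×10^6 Pa
3.159×10^6 Pa × (1 atm / 1.013×10^5 Pa) = 31.18 atm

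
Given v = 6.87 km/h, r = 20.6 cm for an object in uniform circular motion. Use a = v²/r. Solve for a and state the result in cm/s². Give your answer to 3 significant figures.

Directly: a = v²/r.
v = 6.87 km/h = 1.908 m/s; r = 20.6 cm = 0.2060 m.
a = 17.68 m/s²
17.68 m/s² × (1 cm/s² / 0.01000 m/s²) = 1768 cm/s²

1770 cm/s²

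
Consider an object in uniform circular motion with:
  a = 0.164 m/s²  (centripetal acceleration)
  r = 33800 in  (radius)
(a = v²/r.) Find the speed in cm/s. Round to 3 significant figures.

1190 cm/s

Solving a = v²/r for v: v = √(a·r).
a = 0.164 m/s²; r = 33800 in = 858.5 m.
v = 11.87 m/s
11.87 m/s × (1 cm/s / 0.01000 m/s) = 1187 cm/s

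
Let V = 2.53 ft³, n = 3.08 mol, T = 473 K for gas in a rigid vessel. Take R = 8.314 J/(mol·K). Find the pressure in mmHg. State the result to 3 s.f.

P is given directly by: P = nRT/V.
V = 2.53 ft³ = 0.07164 m³; n = 3.08 mol; T = 473 K; R = 8.314 J/(mol·K).
P = 1.691×10^5 Pa
1.691×10^5 Pa × (1 mmHg / 133.3 Pa) = 1268 mmHg

1270 mmHg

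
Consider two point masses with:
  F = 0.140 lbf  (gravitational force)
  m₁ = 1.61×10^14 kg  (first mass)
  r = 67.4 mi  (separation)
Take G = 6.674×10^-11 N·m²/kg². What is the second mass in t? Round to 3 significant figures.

682 t

Rearranging: m₂ = F·r²/(G·m₁).
F = 0.140 lbf = 0.6228 N; m₁ = 1.61×10^14 kg; r = 67.4 mi = 1.085×10^5 m; G = 6.674×10^-11 N·m²/kg².
m₂ = 6.819×10^5 kg
6.819×10^5 kg × (1 t / 1000 kg) = 681.9 t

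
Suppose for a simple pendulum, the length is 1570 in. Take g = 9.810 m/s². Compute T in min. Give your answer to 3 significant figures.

T is given directly by: T = 2π√(L/g).
L = 1570 in = 39.88 m; g = 9.810 m/s².
T = 12.67 s
12.67 s × (1 min / 60.00 s) = 0.2111 min

0.211 min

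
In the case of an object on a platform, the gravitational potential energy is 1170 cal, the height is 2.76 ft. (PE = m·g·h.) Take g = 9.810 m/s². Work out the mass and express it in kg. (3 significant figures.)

593 kg

Rearranging: m = PE/(g·h).
PE = 1170 cal = 4895 J; h = 2.76 ft = 0.8412 m; g = 9.810 m/s².
m = 593.2 kg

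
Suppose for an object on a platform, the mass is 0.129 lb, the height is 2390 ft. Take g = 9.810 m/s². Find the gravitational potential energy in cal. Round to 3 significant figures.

99.9 cal

Directly: PE = mgh.
m = 0.129 lb = 0.05851 kg; h = 2390 ft = 728.5 m; g = 9.810 m/s².
PE = 418.2 J
418.2 J × (1 cal / 4.184 J) = 99.94 cal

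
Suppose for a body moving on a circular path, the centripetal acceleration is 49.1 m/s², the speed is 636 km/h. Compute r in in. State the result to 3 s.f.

25000 in

Rearranging a = v²/r for r: r = v²/a.
a = 49.1 m/s²; v = 636 km/h = 176.7 m/s.
r = 635.7 m
635.7 m × (1 in / 0.02540 m) = 25026 in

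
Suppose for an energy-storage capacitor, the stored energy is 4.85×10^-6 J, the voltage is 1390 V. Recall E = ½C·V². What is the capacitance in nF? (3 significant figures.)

0.00502 nF

Rearranging E = ½C·V² for C: C = 2E/V².
E = 4.85×10^-6 J; V = 1390 V.
C = 5.020×10^-12 F
5.020×10^-12 F × (1 nF / 1.000×10^-9 F) = 0.005020 nF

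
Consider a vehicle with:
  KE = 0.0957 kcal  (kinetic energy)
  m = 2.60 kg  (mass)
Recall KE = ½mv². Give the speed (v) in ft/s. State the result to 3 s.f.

57.6 ft/s

Rearranging KE = ½mv² for v: v = √(2·KE/m).
KE = 0.0957 kcal = 400.4 J; m = 2.60 kg.
v = 17.55 m/s
17.55 m/s × (1 ft/s / 0.3048 m/s) = 57.58 ft/s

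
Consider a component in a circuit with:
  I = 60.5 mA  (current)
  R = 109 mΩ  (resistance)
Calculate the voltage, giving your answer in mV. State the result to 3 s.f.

Directly: V = IR.
I = 60.5 mA = 0.06050 A; R = 109 mΩ = 0.1090 Ω.
V = 0.006594 V  (the unit combination reduces to kg·m²/(A·s³) = V)
0.006594 V × (1 mV / 0.001000 V) = 6.594 mV

6.59 mV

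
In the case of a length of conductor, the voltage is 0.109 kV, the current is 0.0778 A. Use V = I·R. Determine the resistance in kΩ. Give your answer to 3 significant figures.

From Ohm's law: R = V/I.
V = 0.109 kV = 109.0 V; I = 0.0778 A.
R = 1401 Ω
1401 Ω × (1 kΩ / 1000 Ω) = 1.401 kΩ

1.40 kΩ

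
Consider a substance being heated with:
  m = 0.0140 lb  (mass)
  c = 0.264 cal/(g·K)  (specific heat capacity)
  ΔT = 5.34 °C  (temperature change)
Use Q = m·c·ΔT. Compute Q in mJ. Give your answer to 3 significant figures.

Q is given directly by: Q = mcΔT.
m = 0.0140 lb = 0.006350 kg; c = 0.264 cal/(g·K) = 1105 J/(kg·K); ΔT = 5.34 °C = 5.340 K.
Q = 37.46 J
37.46 J × (1 mJ / 0.001000 J) = 37457 mJ

37500 mJ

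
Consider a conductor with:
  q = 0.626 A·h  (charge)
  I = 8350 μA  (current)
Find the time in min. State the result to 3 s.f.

4500 min

Rearranging: t = q/I.
q = 0.626 A·h = 2254 C; I = 8350 μA = 0.008350 A.
t = 2.699×10^5 s
2.699×10^5 s × (1 min / 60.00 s) = 4498 min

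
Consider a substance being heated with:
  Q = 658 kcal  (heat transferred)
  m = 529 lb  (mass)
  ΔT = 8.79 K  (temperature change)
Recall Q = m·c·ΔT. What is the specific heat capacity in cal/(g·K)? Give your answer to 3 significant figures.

Rearranging: c = Q/(m·ΔT).
Q = 658 kcal = 2.753×10^6 J; m = 529 lb = 240.0 kg; ΔT = 8.79 K.
c = 1305 J/(kg·K)
1305 J/(kg·K) × (1 cal/(g·K) / 4184 J/(kg·K)) = 0.3120 cal/(g·K)

0.312 cal/(g·K)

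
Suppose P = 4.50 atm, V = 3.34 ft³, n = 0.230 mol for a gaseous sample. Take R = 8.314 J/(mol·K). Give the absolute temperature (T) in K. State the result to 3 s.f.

22600 K

Rearranging: T = PV/(nR).
P = 4.50 atm = 4.560×10^5 Pa; V = 3.34 ft³ = 0.09458 m³; n = 0.230 mol; R = 8.314 J/(mol·K).
T = 22552 K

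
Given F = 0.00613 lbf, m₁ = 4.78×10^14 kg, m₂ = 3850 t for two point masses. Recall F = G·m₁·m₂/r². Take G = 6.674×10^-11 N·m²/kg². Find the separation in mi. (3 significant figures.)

1320 mi

Rearranging: r = √(G·m₁m₂/F).
F = 0.00613 lbf = 0.02727 N; m₁ = 4.78×10^14 kg; m₂ = 3850 t = 3.850×10^6 kg; G = 6.674×10^-11 N·m²/kg².
r = 2.122×10^6 m
2.122×10^6 m × (1 mi / 1609 m) = 1319 mi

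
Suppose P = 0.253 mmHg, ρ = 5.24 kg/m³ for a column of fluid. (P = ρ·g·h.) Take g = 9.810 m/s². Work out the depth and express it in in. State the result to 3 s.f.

Rearranging P = ρ·g·h for h: h = P/(ρ·g).
P = 0.253 mmHg = 33.73 Pa; ρ = 5.24 kg/m³; g = 9.810 m/s².
h = 0.6562 m
0.6562 m × (1 in / 0.02540 m) = 25.83 in

25.8 in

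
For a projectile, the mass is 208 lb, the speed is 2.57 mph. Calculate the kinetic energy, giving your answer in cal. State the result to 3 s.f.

14.9 cal

KE is given directly by: KE = ½mv².
m = 208 lb = 94.35 kg; v = 2.57 mph = 1.149 m/s.
KE = 62.27 J  (the unit combination reduces to kg·m²/s² = J)
62.27 J × (1 cal / 4.184 J) = 14.88 cal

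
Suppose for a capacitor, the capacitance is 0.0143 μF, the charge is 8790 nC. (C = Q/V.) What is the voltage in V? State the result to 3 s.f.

Rearranging C = Q/V for V: V = Q/C.
C = 0.0143 μF = 1.430×10^-8 F; Q = 8790 nC = 8.790×10^-6 C.
V = 614.7 V

615 V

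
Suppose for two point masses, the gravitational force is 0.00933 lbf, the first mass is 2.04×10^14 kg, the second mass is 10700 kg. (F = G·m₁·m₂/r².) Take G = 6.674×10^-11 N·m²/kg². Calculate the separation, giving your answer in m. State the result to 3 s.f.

From Newton's law of gravitation: r = √(G·m₁m₂/F).
F = 0.00933 lbf = 0.04150 N; m₁ = 2.04×10^14 kg; m₂ = 10700 kg; G = 6.674×10^-11 N·m²/kg².
r = 59247 m

59200 m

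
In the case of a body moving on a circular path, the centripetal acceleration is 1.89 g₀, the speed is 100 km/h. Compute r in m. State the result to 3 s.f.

41.6 m

Rearranging: r = v²/a.
a = 1.89 g₀ = 18.53 m/s²; v = 100 km/h = 27.78 m/s.
r = 41.63 m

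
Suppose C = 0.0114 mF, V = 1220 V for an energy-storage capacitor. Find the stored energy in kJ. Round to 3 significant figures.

0.00848 kJ

Directly: E = ½CV².
C = 0.0114 mF = 1.140×10^-5 F; V = 1220 V.
E = 8.484 J
8.484 J × (1 kJ / 1000 J) = 0.008484 kJ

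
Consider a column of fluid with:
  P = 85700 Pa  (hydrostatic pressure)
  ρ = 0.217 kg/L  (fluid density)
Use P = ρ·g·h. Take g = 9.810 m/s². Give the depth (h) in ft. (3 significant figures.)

132 ft

Rearranging: h = P/(ρ·g).
P = 85700 Pa; ρ = 0.217 kg/L = 217.0 kg/m³; g = 9.810 m/s².
h = 40.26 m
40.26 m × (1 ft / 0.3048 m) = 132.1 ft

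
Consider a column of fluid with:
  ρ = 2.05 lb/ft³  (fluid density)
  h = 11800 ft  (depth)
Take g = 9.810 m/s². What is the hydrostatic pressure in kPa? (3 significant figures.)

Directly: P = ρgh.
ρ = 2.05 lb/ft³ = 32.84 kg/m³; h = 11800 ft = 3597 m; g = 9.810 m/s².
P = 1.159×10^6 Pa
1.159×10^6 Pa × (1 kPa / 1000 Pa) = 1159 kPa

1160 kPa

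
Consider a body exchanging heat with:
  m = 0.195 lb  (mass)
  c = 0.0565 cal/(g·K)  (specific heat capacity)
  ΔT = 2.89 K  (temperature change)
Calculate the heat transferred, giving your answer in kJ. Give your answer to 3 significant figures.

0.0604 kJ

Q is given directly by: Q = mcΔT.
m = 0.195 lb = 0.08845 kg; c = 0.0565 cal/(g·K) = 236.4 J/(kg·K); ΔT = 2.89 K.
Q = 60.43 J
60.43 J × (1 kJ / 1000 J) = 0.06043 kJ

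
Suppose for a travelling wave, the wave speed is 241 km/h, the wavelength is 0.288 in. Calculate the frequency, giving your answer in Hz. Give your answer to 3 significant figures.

9150 Hz

Rearranging: f = v/λ.
v = 241 km/h = 66.94 m/s; λ = 0.288 in = 0.007315 m.
f = 9151 Hz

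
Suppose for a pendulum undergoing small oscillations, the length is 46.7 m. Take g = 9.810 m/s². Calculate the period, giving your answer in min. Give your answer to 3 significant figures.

0.228 min

T is given directly by: T = 2π√(L/g).
L = 46.7 m; g = 9.810 m/s².
T = 13.71 s
13.71 s × (1 min / 60.00 s) = 0.2285 min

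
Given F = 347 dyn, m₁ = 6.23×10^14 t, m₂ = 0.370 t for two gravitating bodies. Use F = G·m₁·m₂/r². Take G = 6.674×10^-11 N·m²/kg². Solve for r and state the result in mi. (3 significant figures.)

Rearranging: r = √(G·m₁m₂/F).
F = 347 dyn = 0.003470 N; m₁ = 6.23×10^14 t = 6.230×10^17 kg; m₂ = 0.370 t = 370.0 kg; G = 6.674×10^-11 N·m²/kg².
r = 2.106×10^6 m
2.106×10^6 m × (1 mi / 1609 m) = 1308 mi

1310 mi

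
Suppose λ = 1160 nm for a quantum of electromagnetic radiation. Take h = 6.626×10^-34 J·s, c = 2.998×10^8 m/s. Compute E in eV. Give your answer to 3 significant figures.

1.07 eV

Directly: E = hc/λ.
λ = 1160 nm = 1.160×10^-6 m; h = 6.626×10^-34 J·s; c = 2.998×10^8 m/s.
E = 1.712×10^-19 J  (the unit combination reduces to kg·m²/s² = J)
1.712×10^-19 J × (1 eV / 1.602×10^-19 J) = 1.069 eV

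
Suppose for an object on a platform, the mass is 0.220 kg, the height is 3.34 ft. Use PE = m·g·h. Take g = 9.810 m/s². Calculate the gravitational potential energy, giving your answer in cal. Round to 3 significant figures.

0.525 cal

PE is given directly by: PE = mgh.
m = 0.220 kg; h = 3.34 ft = 1.018 m; g = 9.810 m/s².
PE = 2.197 J
2.197 J × (1 cal / 4.184 J) = 0.5251 cal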